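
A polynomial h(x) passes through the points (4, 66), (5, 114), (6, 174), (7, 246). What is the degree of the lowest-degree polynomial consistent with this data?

Forward differences of the values at x = 4, 5, 6, 7:
  h  : 66  114  174  246
  Δ  : 48  60  72
  Δ^2: 12  12
  Δ^3: 0
The second differences are constant (12) and nonzero, while all higher differences vanish, so the minimal degree is 2.

2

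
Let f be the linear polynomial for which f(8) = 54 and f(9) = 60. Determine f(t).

Using the Lagrange interpolation formula with nodes 8, 9:
  L_0(t) = (t - 9) / -1
  L_1(t) = (t - 8) / 1
Then f(t) = 54·L_0(t) + 60·L_1(t).
Expanding and collecting terms gives f(t) = 6t + 6.
Check: f(8) = 54. ✓

f(t) = 6t + 6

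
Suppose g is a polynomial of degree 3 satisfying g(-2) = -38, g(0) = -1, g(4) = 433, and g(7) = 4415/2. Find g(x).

Using the Lagrange interpolation formula with nodes -2, 0, 4, 7:
  L_0(x) = x(x - 4)(x - 7) / -108
  L_1(x) = (x + 2)(x - 4)(x - 7) / 56
  L_2(x) = (x + 2)x(x - 7) / -72
  L_3(x) = (x + 2)x(x - 4) / 189
Then g(x) = -38·L_0(x) - 1·L_1(x) + 433·L_2(x) + 4415/2·L_3(x).
Expanding and collecting terms gives g(x) = 6x^3 + 3x^2 + (1/2)x - 1.
Check: g(7) = 4415/2. ✓

g(x) = 6x^3 + 3x^2 + (1/2)x - 1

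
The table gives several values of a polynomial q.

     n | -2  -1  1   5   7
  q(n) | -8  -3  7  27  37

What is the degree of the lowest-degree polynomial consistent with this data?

1

Divided differences on the nodes -2, -1, 1, 5, 7:
  order 0: -8  -3  7  27  37
  order 1: 5  5  5  5
  order 2: 0  0  0
  order 3: 0  0
  order 4: 0
The order-1 divided differences are all 5 (nonzero) and every higher order vanishes, so the data lies on a polynomial of degree exactly 1.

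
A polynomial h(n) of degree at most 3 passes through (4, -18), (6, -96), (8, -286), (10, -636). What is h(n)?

h(n) = -n^3 + 4n^2 - 3n - 6

Using the Lagrange interpolation formula with nodes 4, 6, 8, 10:
  L_0(n) = (n - 6)(n - 8)(n - 10) / -48
  L_1(n) = (n - 4)(n - 8)(n - 10) / 16
  L_2(n) = (n - 4)(n - 6)(n - 10) / -16
  L_3(n) = (n - 4)(n - 6)(n - 8) / 48
Then h(n) = -18·L_0(n) - 96·L_1(n) - 286·L_2(n) - 636·L_3(n).
Expanding and collecting terms gives h(n) = -n³ + 4n² - 3n - 6.
Check: h(10) = -636. ✓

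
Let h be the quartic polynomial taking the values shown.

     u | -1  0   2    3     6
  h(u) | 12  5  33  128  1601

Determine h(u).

Write h(u) = au^4 + bu^3 + cu^2 + du + e. Substituting each data point gives a linear system:
  a - b + c - d + e = 12
  e = 5
  16a + 8b + 4c + 2d + e = 33
  81a + 27b + 9c + 3d + e = 128
  1296a + 216b + 36c + 6d + e = 1601
Solving the system yields a = 1, b = 1, c = 3, d = -4, e = 5.
So h(u) = u^4 + u^3 + 3u^2 - 4u + 5.
Check: h(6) = 1601. ✓

h(u) = u^4 + u^3 + 3u^2 - 4u + 5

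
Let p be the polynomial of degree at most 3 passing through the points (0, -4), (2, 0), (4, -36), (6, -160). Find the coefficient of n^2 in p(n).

Write p(n) = an^3 + bn^2 + cn + d. Substituting each data point gives a linear system:
  d = -4
  8a + 4b + 2c + d = 0
  64a + 16b + 4c + d = -36
  216a + 36b + 6c + d = -160
Solving the system yields a = -1, b = 1, c = 4, d = -4.
So p(n) = -n^3 + n^2 + 4n - 4.
The coefficient of n^2 is 1.

1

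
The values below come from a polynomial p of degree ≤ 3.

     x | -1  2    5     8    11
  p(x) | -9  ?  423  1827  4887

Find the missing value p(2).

On equispaced nodes a degree-3 polynomial has vanishing fourth forward difference, so
  p(-1) - 4·p(2) + 6·p(5) - 4·p(8) + p(11) = 0.
Substituting the known values and solving for p(2):
  -4·p(2) = -108
  p(2) = 27.

27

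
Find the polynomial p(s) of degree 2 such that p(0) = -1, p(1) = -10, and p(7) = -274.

Using the Lagrange interpolation formula with nodes 0, 1, 7:
  L_0(s) = (s - 1)(s - 7) / 7
  L_1(s) = s(s - 7) / -6
  L_2(s) = s(s - 1) / 42
Then p(s) = -1·L_0(s) - 10·L_1(s) - 274·L_2(s).
Expanding and collecting terms gives p(s) = -5s^2 - 4s - 1.
Check: p(0) = -1. ✓

p(s) = -5s^2 - 4s - 1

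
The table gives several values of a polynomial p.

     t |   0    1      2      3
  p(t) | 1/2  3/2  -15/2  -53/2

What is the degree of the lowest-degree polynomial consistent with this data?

2

Forward differences of the values at t = 0, 1, 2, 3:
  p  : 1/2  3/2  -15/2  -53/2
  Δ  : 1  -9  -19
  Δ^2: -10  -10
  Δ^3: 0
The second differences are constant (-10) and nonzero, while all higher differences vanish, so the minimal degree is 2.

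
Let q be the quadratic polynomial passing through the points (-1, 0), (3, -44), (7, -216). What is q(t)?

q(t) = -4t^2 - 3t + 1

Write q(t) = at^2 + bt + c. Substituting each data point gives a linear system:
  a - b + c = 0
  9a + 3b + c = -44
  49a + 7b + c = -216
Solving the system yields a = -4, b = -3, c = 1.
So q(t) = -4t^2 - 3t + 1.
Check: q(-1) = 0. ✓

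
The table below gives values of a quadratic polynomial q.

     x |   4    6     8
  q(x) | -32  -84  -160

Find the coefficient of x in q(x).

4

Write q(x) = ax^2 + bx + c. Substituting each data point gives a linear system:
  16a + 4b + c = -32
  36a + 6b + c = -84
  64a + 8b + c = -160
Solving the system yields a = -3, b = 4, c = 0.
So q(x) = -3x^2 + 4x.
The coefficient of x is 4.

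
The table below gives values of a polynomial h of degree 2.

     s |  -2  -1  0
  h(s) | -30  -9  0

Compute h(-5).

-165

Write h(s) = as^2 + bs + c. Substituting each data point gives a linear system:
  4a - 2b + c = -30
  a - b + c = -9
  c = 0
Solving the system yields a = -6, b = 3, c = 0.
So h(s) = -6s² + 3s.
Then h(-5) = -165.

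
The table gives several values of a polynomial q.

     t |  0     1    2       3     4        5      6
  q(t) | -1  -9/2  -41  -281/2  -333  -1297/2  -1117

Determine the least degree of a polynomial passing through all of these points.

3

Forward differences of the values at t = 0, 1, 2, 3, 4, 5, 6:
  q  : -1  -9/2  -41  -281/2  -333  -1297/2  -1117
  Δ  : -7/2  -73/2  -199/2  -385/2  -631/2  -937/2
  Δ^2: -33  -63  -93  -123  -153
  Δ^3: -30  -30  -30  -30
  Δ^4: 0  0  0
  Δ^5: 0  0
  Δ^6: 0
The third differences are constant (-30) and nonzero, while all higher differences vanish, so the minimal degree is 3.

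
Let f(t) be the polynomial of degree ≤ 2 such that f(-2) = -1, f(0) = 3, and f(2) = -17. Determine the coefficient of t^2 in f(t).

Write f(t) = at^2 + bt + c. Substituting each data point gives a linear system:
  4a - 2b + c = -1
  c = 3
  4a + 2b + c = -17
Solving the system yields a = -3, b = -4, c = 3.
So f(t) = -3t^2 - 4t + 3.
The leading coefficient is -3.

-3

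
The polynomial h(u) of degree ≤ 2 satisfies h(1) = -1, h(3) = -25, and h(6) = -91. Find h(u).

Write h(u) = au^2 + bu + c. Substituting each data point gives a linear system:
  a + b + c = -1
  9a + 3b + c = -25
  36a + 6b + c = -91
Solving the system yields a = -2, b = -4, c = 5.
So h(u) = -2u² - 4u + 5.
Check: h(6) = -91. ✓

h(u) = -2u^2 - 4u + 5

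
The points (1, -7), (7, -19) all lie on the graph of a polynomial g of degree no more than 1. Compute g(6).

Write g(x) = ax + b. Substituting each data point gives a linear system:
  a + b = -7
  7a + b = -19
Solving the system yields a = -2, b = -5.
So g(x) = -2x - 5.
Then g(6) = -17.

-17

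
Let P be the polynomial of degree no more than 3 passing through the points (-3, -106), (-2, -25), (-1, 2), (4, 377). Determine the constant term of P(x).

Write P(x) = ax^3 + bx^2 + cx + d. Substituting each data point gives a linear system:
  -27a + 9b - 3c + d = -106
  -8a + 4b - 2c + d = -25
  -a + b - c + d = 2
  64a + 16b + 4c + d = 377
Solving the system yields a = 5, b = 3, c = 1, d = 5.
So P(x) = 5x^3 + 3x^2 + x + 5.
The constant term is 5.

5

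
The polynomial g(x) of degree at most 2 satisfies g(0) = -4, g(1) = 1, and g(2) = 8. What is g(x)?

g(x) = x^2 + 4x - 4

Using the Lagrange interpolation formula with nodes 0, 1, 2:
  L_0(x) = (x - 1)(x - 2) / 2
  L_1(x) = x(x - 2) / -1
  L_2(x) = x(x - 1) / 2
Then g(x) = -4·L_0(x) + 1·L_1(x) + 8·L_2(x).
Expanding and collecting terms gives g(x) = x^2 + 4x - 4.
Check: g(1) = 1. ✓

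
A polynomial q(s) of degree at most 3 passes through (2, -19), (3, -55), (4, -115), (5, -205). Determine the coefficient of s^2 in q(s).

Write q(s) = as^3 + bs^2 + cs + d. Substituting each data point gives a linear system:
  8a + 4b + 2c + d = -19
  27a + 9b + 3c + d = -55
  64a + 16b + 4c + d = -115
  125a + 25b + 5c + d = -205
Solving the system yields a = -1, b = -3, c = -2, d = 5.
So q(s) = -s³ - 3s² - 2s + 5.
The coefficient of s^2 is -3.

-3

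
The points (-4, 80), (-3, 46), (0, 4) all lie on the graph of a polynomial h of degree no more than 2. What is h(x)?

Write h(x) = ax^2 + bx + c. Substituting each data point gives a linear system:
  16a - 4b + c = 80
  9a - 3b + c = 46
  c = 4
Solving the system yields a = 5, b = 1, c = 4.
So h(x) = 5x^2 + x + 4.
Check: h(0) = 4. ✓

h(x) = 5x^2 + x + 4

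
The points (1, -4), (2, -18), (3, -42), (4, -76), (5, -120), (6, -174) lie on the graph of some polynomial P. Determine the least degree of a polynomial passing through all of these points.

2

Forward differences of the values at t = 1, 2, 3, 4, 5, 6:
  P  : -4  -18  -42  -76  -120  -174
  Δ  : -14  -24  -34  -44  -54
  Δ^2: -10  -10  -10  -10
  Δ^3: 0  0  0
  Δ^4: 0  0
  Δ^5: 0
The second differences are constant (-10) and nonzero, while all higher differences vanish, so the minimal degree is 2.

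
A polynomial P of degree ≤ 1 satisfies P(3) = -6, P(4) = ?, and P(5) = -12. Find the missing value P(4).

-9

The 2 known points determine the degree-1 polynomial uniquely.
Write P(n) = an + b. Substituting each data point gives a linear system:
  3a + b = -6
  5a + b = -12
Solving the system yields a = -3, b = 3.
So P(n) = -3n + 3.
Then P(4) = -9.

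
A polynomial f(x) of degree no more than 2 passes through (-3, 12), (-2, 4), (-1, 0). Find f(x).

f(x) = 2x^2 + 2x

Write f(x) = ax^2 + bx + c. Substituting each data point gives a linear system:
  9a - 3b + c = 12
  4a - 2b + c = 4
  a - b + c = 0
Solving the system yields a = 2, b = 2, c = 0.
So f(x) = 2x² + 2x.
Check: f(-2) = 4. ✓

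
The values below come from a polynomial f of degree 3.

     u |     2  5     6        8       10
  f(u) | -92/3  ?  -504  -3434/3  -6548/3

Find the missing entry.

The 4 known points determine the degree-3 polynomial uniquely.
Write f(u) = au^3 + bu^2 + cu + d. Substituting each data point gives a linear system:
  8a + 4b + 2c + d = -92/3
  216a + 36b + 6c + d = -504
  512a + 64b + 8c + d = -3434/3
  1000a + 100b + 10c + d = -6548/3
Solving the system yields a = -2, b = -5/3, c = -1, d = -6.
So f(u) = -2u³ - (5/3)u² - u - 6.
Then f(5) = -908/3.

-908/3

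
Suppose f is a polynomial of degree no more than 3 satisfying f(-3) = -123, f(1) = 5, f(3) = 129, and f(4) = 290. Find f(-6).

-870

Write f(t) = at^3 + bt^2 + ct + d. Substituting each data point gives a linear system:
  -27a + 9b - 3c + d = -123
  a + b + c + d = 5
  27a + 9b + 3c + d = 129
  64a + 16b + 4c + d = 290
Solving the system yields a = 4, b = 1, c = 6, d = -6.
So f(t) = 4t^3 + t^2 + 6t - 6.
Then f(-6) = -870.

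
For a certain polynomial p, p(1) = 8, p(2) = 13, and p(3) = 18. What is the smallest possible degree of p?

1

Forward differences of the values at t = 1, 2, 3:
  p  : 8  13  18
  Δ  : 5  5
  Δ^2: 0
The first differences are constant (5) and nonzero, while all higher differences vanish, so the minimal degree is 1.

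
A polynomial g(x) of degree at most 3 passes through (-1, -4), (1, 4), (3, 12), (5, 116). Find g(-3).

Write g(x) = ax^3 + bx^2 + cx + d. Substituting each data point gives a linear system:
  -a + b - c + d = -4
  a + b + c + d = 4
  27a + 9b + 3c + d = 12
  125a + 25b + 5c + d = 116
Solving the system yields a = 2, b = -6, c = 2, d = 6.
So g(x) = 2x³ - 6x² + 2x + 6.
Then g(-3) = -108.

-108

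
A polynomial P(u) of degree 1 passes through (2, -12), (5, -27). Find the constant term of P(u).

Write P(u) = au + b. Substituting each data point gives a linear system:
  2a + b = -12
  5a + b = -27
Solving the system yields a = -5, b = -2.
So P(u) = -5u - 2.
The constant term is -2.

-2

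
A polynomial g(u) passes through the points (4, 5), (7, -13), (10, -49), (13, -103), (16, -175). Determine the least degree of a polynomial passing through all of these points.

2

Forward differences of the values at u = 4, 7, 10, 13, 16:
  g  : 5  -13  -49  -103  -175
  Δ  : -18  -36  -54  -72
  Δ^2: -18  -18  -18
  Δ^3: 0  0
  Δ^4: 0
The second differences are constant (-18) and nonzero, while all higher differences vanish, so the minimal degree is 2.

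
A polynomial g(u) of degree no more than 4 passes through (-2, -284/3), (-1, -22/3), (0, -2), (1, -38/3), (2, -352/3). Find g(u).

Using the Lagrange interpolation formula with nodes -2, -1, 0, 1, 2:
  L_0(u) = (u + 1)u(u - 1)(u - 2) / 24
  L_1(u) = (u + 2)u(u - 1)(u - 2) / -6
  L_2(u) = (u + 2)(u + 1)(u - 1)(u - 2) / 4
  L_3(u) = (u + 2)(u + 1)u(u - 2) / -6
  L_4(u) = (u + 2)(u + 1)u(u - 1) / 24
Then g(u) = -284/3·L_0(u) - 22/3·L_1(u) - 2·L_2(u) - 38/3·L_3(u) - 352/3·L_4(u).
Expanding and collecting terms gives g(u) = -6u⁴ - u³ - 2u² - (5/3)u - 2.
Check: g(0) = -2. ✓

g(u) = -6u^4 - u^3 - 2u^2 - (5/3)u - 2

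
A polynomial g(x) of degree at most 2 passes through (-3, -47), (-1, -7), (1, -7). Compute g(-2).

-22

Using the Lagrange interpolation formula with nodes -3, -1, 1:
  L_0(x) = (x + 1)(x - 1) / 8
  L_1(x) = (x + 3)(x - 1) / -4
  L_2(x) = (x + 3)(x + 1) / 8
Then g(x) = -47·L_0(x) - 7·L_1(x) - 7·L_2(x).
Expanding and collecting terms gives g(x) = -5x^2 - 2.
Evaluating at x = -2: g(-2) = -22.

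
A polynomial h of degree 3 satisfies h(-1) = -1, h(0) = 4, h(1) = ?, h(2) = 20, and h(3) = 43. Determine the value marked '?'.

On equispaced nodes a degree-3 polynomial has vanishing fourth forward difference, so
  h(-1) - 4·h(0) + 6·h(1) - 4·h(2) + h(3) = 0.
Substituting the known values and solving for h(1):
  6·h(1) = 54
  h(1) = 9.

9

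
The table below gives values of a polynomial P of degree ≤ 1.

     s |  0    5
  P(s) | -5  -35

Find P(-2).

Write P(s) = as + b. Substituting each data point gives a linear system:
  b = -5
  5a + b = -35
Solving the system yields a = -6, b = -5.
So P(s) = -6s - 5.
Then P(-2) = 7.

7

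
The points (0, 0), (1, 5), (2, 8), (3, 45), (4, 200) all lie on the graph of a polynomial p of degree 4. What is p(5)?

605

Using the Lagrange interpolation formula with nodes 0, 1, 2, 3, 4:
  L_0(s) = (s - 1)(s - 2)(s - 3)(s - 4) / 24
  L_1(s) = s(s - 2)(s - 3)(s - 4) / -6
  L_2(s) = s(s - 1)(s - 3)(s - 4) / 4
  L_3(s) = s(s - 1)(s - 2)(s - 4) / -6
  L_4(s) = s(s - 1)(s - 2)(s - 3) / 24
Then p(s) = 0·L_0(s) + 5·L_1(s) + 8·L_2(s) + 45·L_3(s) + 200·L_4(s).
Expanding and collecting terms gives p(s) = 2s^4 - 6s^3 + 3s^2 + 6s.
Evaluating at s = 5: p(5) = 605.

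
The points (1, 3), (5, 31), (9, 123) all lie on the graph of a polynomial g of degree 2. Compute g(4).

18

Using the Lagrange interpolation formula with nodes 1, 5, 9:
  L_0(x) = (x - 5)(x - 9) / 32
  L_1(x) = (x - 1)(x - 9) / -16
  L_2(x) = (x - 1)(x - 5) / 32
Then g(x) = 3·L_0(x) + 31·L_1(x) + 123·L_2(x).
Expanding and collecting terms gives g(x) = 2x² - 5x + 6.
Evaluating at x = 4: g(4) = 18.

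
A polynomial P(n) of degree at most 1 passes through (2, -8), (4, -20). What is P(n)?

Write P(n) = an + b. Substituting each data point gives a linear system:
  2a + b = -8
  4a + b = -20
Solving the system yields a = -6, b = 4.
So P(n) = -6n + 4.
Check: P(2) = -8. ✓

P(n) = -6n + 4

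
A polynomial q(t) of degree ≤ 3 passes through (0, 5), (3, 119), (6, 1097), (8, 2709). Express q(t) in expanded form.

q(t) = 6t^3 - 6t^2 + 2t + 5

Write q(t) = at^3 + bt^2 + ct + d. Substituting each data point gives a linear system:
  d = 5
  27a + 9b + 3c + d = 119
  216a + 36b + 6c + d = 1097
  512a + 64b + 8c + d = 2709
Solving the system yields a = 6, b = -6, c = 2, d = 5.
So q(t) = 6t³ - 6t² + 2t + 5.
Check: q(0) = 5. ✓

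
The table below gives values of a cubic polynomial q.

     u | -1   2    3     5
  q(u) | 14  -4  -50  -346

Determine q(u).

Write q(u) = au^3 + bu^2 + cu + d. Substituting each data point gives a linear system:
  -a + b - c + d = 14
  8a + 4b + 2c + d = -4
  27a + 9b + 3c + d = -50
  125a + 25b + 5c + d = -346
Solving the system yields a = -4, b = 6, c = 0, d = 4.
So q(u) = -4u³ + 6u² + 4.
Check: q(2) = -4. ✓

q(u) = -4u^3 + 6u^2 + 4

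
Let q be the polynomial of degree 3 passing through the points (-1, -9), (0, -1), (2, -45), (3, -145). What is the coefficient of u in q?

6

Write q(u) = au^3 + bu^2 + cu + d. Substituting each data point gives a linear system:
  -a + b - c + d = -9
  d = -1
  8a + 4b + 2c + d = -45
  27a + 9b + 3c + d = -145
Solving the system yields a = -4, b = -6, c = 6, d = -1.
So q(u) = -4u^3 - 6u^2 + 6u - 1.
The coefficient of u is 6.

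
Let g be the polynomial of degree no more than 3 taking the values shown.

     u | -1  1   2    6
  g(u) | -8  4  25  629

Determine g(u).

g(u) = 3u^3 - u^2 + 3u - 1

Write g(u) = au^3 + bu^2 + cu + d. Substituting each data point gives a linear system:
  -a + b - c + d = -8
  a + b + c + d = 4
  8a + 4b + 2c + d = 25
  216a + 36b + 6c + d = 629
Solving the system yields a = 3, b = -1, c = 3, d = -1.
So g(u) = 3u^3 - u^2 + 3u - 1.
Check: g(1) = 4. ✓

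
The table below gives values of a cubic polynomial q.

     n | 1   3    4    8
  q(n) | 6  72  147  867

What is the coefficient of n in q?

Write q(n) = an^3 + bn^2 + cn + d. Substituting each data point gives a linear system:
  a + b + c + d = 6
  27a + 9b + 3c + d = 72
  64a + 16b + 4c + d = 147
  512a + 64b + 8c + d = 867
Solving the system yields a = 1, b = 6, c = -4, d = 3.
So q(n) = n^3 + 6n^2 - 4n + 3.
The coefficient of n is -4.

-4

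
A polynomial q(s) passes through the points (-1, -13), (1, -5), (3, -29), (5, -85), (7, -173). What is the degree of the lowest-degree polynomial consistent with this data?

Forward differences of the values at s = -1, 1, 3, 5, 7:
  q  : -13  -5  -29  -85  -173
  Δ  : 8  -24  -56  -88
  Δ^2: -32  -32  -32
  Δ^3: 0  0
  Δ^4: 0
The second differences are constant (-32) and nonzero, while all higher differences vanish, so the minimal degree is 2.

2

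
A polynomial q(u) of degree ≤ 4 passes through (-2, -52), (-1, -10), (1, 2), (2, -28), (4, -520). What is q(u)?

q(u) = -2u^4 - 2u^2 + 6u

Using the Lagrange interpolation formula with nodes -2, -1, 1, 2, 4:
  L_0(u) = (u + 1)(u - 1)(u - 2)(u - 4) / 72
  L_1(u) = (u + 2)(u - 1)(u - 2)(u - 4) / -30
  L_2(u) = (u + 2)(u + 1)(u - 2)(u - 4) / 18
  L_3(u) = (u + 2)(u + 1)(u - 1)(u - 4) / -24
  L_4(u) = (u + 2)(u + 1)(u - 1)(u - 2) / 180
Then q(u) = -52·L_0(u) - 10·L_1(u) + 2·L_2(u) - 28·L_3(u) - 520·L_4(u).
Expanding and collecting terms gives q(u) = -2u⁴ - 2u² + 6u.
Check: q(-2) = -52. ✓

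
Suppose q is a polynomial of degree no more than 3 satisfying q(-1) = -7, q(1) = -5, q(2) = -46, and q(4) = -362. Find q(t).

q(t) = -5t^3 - 4t^2 + 6t - 2

Using the Lagrange interpolation formula with nodes -1, 1, 2, 4:
  L_0(t) = (t - 1)(t - 2)(t - 4) / -30
  L_1(t) = (t + 1)(t - 2)(t - 4) / 6
  L_2(t) = (t + 1)(t - 1)(t - 4) / -6
  L_3(t) = (t + 1)(t - 1)(t - 2) / 30
Then q(t) = -7·L_0(t) - 5·L_1(t) - 46·L_2(t) - 362·L_3(t).
Expanding and collecting terms gives q(t) = -5t³ - 4t² + 6t - 2.
Check: q(1) = -5. ✓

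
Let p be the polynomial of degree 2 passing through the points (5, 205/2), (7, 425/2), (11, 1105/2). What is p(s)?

p(s) = 5s^2 - 5s + 5/2

Write p(s) = as^2 + bs + c. Substituting each data point gives a linear system:
  25a + 5b + c = 205/2
  49a + 7b + c = 425/2
  121a + 11b + c = 1105/2
Solving the system yields a = 5, b = -5, c = 5/2.
So p(s) = 5s² - 5s + 5/2.
Check: p(11) = 1105/2. ✓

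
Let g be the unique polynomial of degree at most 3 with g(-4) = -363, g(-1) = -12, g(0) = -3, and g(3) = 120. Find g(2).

Using the Lagrange interpolation formula with nodes -4, -1, 0, 3:
  L_0(s) = (s + 1)s(s - 3) / -84
  L_1(s) = (s + 4)s(s - 3) / 12
  L_2(s) = (s + 4)(s + 1)(s - 3) / -12
  L_3(s) = (s + 4)(s + 1)s / 84
Then g(s) = -363·L_0(s) - 12·L_1(s) - 3·L_2(s) + 120·L_3(s).
Expanding and collecting terms gives g(s) = 5s^3 - 2s^2 + 2s - 3.
Evaluating at s = 2: g(2) = 33.

33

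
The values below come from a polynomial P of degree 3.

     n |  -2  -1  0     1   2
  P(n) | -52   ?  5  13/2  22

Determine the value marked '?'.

-13/2

The 4 known points determine the degree-3 polynomial uniquely.
Write P(n) = an^3 + bn^2 + cn + d. Substituting each data point gives a linear system:
  -8a + 4b - 2c + d = -52
  d = 5
  a + b + c + d = 13/2
  8a + 4b + 2c + d = 22
Solving the system yields a = 4, b = -5, c = 5/2, d = 5.
So P(n) = 4n³ - 5n² + (5/2)n + 5.
Then P(-1) = -13/2.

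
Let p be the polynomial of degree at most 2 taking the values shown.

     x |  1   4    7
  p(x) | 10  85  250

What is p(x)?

p(x) = 5x^2 + 5

Write p(x) = ax^2 + bx + c. Substituting each data point gives a linear system:
  a + b + c = 10
  16a + 4b + c = 85
  49a + 7b + c = 250
Solving the system yields a = 5, b = 0, c = 5.
So p(x) = 5x^2 + 5.
Check: p(1) = 10. ✓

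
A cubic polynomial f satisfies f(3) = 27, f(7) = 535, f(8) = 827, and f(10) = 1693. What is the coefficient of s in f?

Write f(s) = as^3 + bs^2 + cs + d. Substituting each data point gives a linear system:
  27a + 9b + 3c + d = 27
  343a + 49b + 7c + d = 535
  512a + 64b + 8c + d = 827
  1000a + 100b + 10c + d = 1693
Solving the system yields a = 2, b = -3, c = -1, d = 3.
So f(s) = 2s^3 - 3s^2 - s + 3.
The coefficient of s is -1.

-1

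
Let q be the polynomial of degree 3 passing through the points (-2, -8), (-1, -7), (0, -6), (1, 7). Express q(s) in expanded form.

Write q(s) = as^3 + bs^2 + cs + d. Substituting each data point gives a linear system:
  -8a + 4b - 2c + d = -8
  -a + b - c + d = -7
  d = -6
  a + b + c + d = 7
Solving the system yields a = 2, b = 6, c = 5, d = -6.
So q(s) = 2s³ + 6s² + 5s - 6.
Check: q(1) = 7. ✓

q(s) = 2s^3 + 6s^2 + 5s - 6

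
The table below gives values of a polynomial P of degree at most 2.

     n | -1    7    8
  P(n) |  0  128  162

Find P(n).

Write P(n) = an^2 + bn + c. Substituting each data point gives a linear system:
  a - b + c = 0
  49a + 7b + c = 128
  64a + 8b + c = 162
Solving the system yields a = 2, b = 4, c = 2.
So P(n) = 2n^2 + 4n + 2.
Check: P(7) = 128. ✓

P(n) = 2n^2 + 4n + 2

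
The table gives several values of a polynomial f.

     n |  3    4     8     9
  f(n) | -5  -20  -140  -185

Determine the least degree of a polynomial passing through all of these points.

2

Divided differences on the nodes 3, 4, 8, 9:
  order 0: -5  -20  -140  -185
  order 1: -15  -30  -45
  order 2: -3  -3
  order 3: 0
The order-2 divided differences are all -3 (nonzero) and every higher order vanishes, so the data lies on a polynomial of degree exactly 2.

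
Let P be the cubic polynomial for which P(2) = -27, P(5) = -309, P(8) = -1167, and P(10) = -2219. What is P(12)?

Using the Lagrange interpolation formula with nodes 2, 5, 8, 10:
  L_0(x) = (x - 5)(x - 8)(x - 10) / -144
  L_1(x) = (x - 2)(x - 8)(x - 10) / 45
  L_2(x) = (x - 2)(x - 5)(x - 10) / -36
  L_3(x) = (x - 2)(x - 5)(x - 8) / 80
Then P(x) = -27·L_0(x) - 309·L_1(x) - 1167·L_2(x) - 2219·L_3(x).
Expanding and collecting terms gives P(x) = -2x^3 - 2x^2 - 2x + 1.
Evaluating at x = 12: P(12) = -3767.

-3767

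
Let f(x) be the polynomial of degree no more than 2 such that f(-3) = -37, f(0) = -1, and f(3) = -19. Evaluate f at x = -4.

-61

Using the Lagrange interpolation formula with nodes -3, 0, 3:
  L_0(x) = x(x - 3) / 18
  L_1(x) = (x + 3)(x - 3) / -9
  L_2(x) = (x + 3)x / 18
Then f(x) = -37·L_0(x) - 1·L_1(x) - 19·L_2(x).
Expanding and collecting terms gives f(x) = -3x^2 + 3x - 1.
Evaluating at x = -4: f(-4) = -61.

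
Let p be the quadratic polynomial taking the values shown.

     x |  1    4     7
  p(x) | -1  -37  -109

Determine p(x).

p(x) = -2x^2 - 2x + 3

Write p(x) = ax^2 + bx + c. Substituting each data point gives a linear system:
  a + b + c = -1
  16a + 4b + c = -37
  49a + 7b + c = -109
Solving the system yields a = -2, b = -2, c = 3.
So p(x) = -2x^2 - 2x + 3.
Check: p(1) = -1. ✓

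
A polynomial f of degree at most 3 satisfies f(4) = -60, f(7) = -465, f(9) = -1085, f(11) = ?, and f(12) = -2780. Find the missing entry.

The 4 known points determine the degree-3 polynomial uniquely.
Write f(n) = an^3 + bn^2 + cn + d. Substituting each data point gives a linear system:
  64a + 16b + 4c + d = -60
  343a + 49b + 7c + d = -465
  729a + 81b + 9c + d = -1085
  1728a + 144b + 12c + d = -2780
Solving the system yields a = -2, b = 5, c = -4, d = 4.
So f(n) = -2n^3 + 5n^2 - 4n + 4.
Then f(11) = -2097.

-2097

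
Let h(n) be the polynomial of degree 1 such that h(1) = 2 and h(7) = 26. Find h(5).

Using the Lagrange interpolation formula with nodes 1, 7:
  L_0(n) = (n - 7) / -6
  L_1(n) = (n - 1) / 6
Then h(n) = 2·L_0(n) + 26·L_1(n).
Expanding and collecting terms gives h(n) = 4n - 2.
Evaluating at n = 5: h(5) = 18.

18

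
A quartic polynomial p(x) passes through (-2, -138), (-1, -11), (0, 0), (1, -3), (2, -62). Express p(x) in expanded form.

p(x) = -6x^4 + 5x^3 - x^2 - x

Using the Lagrange interpolation formula with nodes -2, -1, 0, 1, 2:
  L_0(x) = (x + 1)x(x - 1)(x - 2) / 24
  L_1(x) = (x + 2)x(x - 1)(x - 2) / -6
  L_2(x) = (x + 2)(x + 1)(x - 1)(x - 2) / 4
  L_3(x) = (x + 2)(x + 1)x(x - 2) / -6
  L_4(x) = (x + 2)(x + 1)x(x - 1) / 24
Then p(x) = -138·L_0(x) - 11·L_1(x) + 0·L_2(x) - 3·L_3(x) - 62·L_4(x).
Expanding and collecting terms gives p(x) = -6x^4 + 5x^3 - x^2 - x.
Check: p(1) = -3. ✓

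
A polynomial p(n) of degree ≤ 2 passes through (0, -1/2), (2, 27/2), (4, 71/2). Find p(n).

p(n) = n^2 + 5n - 1/2

Write p(n) = an^2 + bn + c. Substituting each data point gives a linear system:
  c = -1/2
  4a + 2b + c = 27/2
  16a + 4b + c = 71/2
Solving the system yields a = 1, b = 5, c = -1/2.
So p(n) = n^2 + 5n - 1/2.
Check: p(4) = 71/2. ✓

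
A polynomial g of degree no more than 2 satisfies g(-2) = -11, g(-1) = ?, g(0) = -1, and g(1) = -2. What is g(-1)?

-4

On equispaced nodes a degree-2 polynomial has vanishing third forward difference, so
  - g(-2) + 3·g(-1) - 3·g(0) + g(1) = 0.
Substituting the known values and solving for g(-1):
  3·g(-1) = -12
  g(-1) = -4.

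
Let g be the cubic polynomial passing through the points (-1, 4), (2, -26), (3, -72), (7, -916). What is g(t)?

g(t) = -3t^3 + 3t^2 - 4t - 6

Using the Lagrange interpolation formula with nodes -1, 2, 3, 7:
  L_0(t) = (t - 2)(t - 3)(t - 7) / -96
  L_1(t) = (t + 1)(t - 3)(t - 7) / 15
  L_2(t) = (t + 1)(t - 2)(t - 7) / -16
  L_3(t) = (t + 1)(t - 2)(t - 3) / 160
Then g(t) = 4·L_0(t) - 26·L_1(t) - 72·L_2(t) - 916·L_3(t).
Expanding and collecting terms gives g(t) = -3t³ + 3t² - 4t - 6.
Check: g(-1) = 4. ✓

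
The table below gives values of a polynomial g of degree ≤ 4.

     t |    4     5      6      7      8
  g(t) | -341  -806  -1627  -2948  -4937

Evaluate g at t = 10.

Using the Lagrange interpolation formula with nodes 4, 5, 6, 7, 8:
  L_0(t) = (t - 5)(t - 6)(t - 7)(t - 8) / 24
  L_1(t) = (t - 4)(t - 6)(t - 7)(t - 8) / -6
  L_2(t) = (t - 4)(t - 5)(t - 7)(t - 8) / 4
  L_3(t) = (t - 4)(t - 5)(t - 6)(t - 8) / -6
  L_4(t) = (t - 4)(t - 5)(t - 6)(t - 7) / 24
Then g(t) = -341·L_0(t) - 806·L_1(t) - 1627·L_2(t) - 2948·L_3(t) - 4937·L_4(t).
Expanding and collecting terms gives g(t) = -t^4 - 2t^3 + 3t^2 - t - 1.
Evaluating at t = 10: g(10) = -11711.

-11711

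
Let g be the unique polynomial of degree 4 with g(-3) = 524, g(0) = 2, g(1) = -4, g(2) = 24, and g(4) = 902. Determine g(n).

Write g(n) = an^4 + bn^3 + cn^2 + dn + e. Substituting each data point gives a linear system:
  81a - 27b + 9c - 3d + e = 524
  e = 2
  a + b + c + d + e = -4
  16a + 8b + 4c + 2d + e = 24
  256a + 64b + 16c + 4d + e = 902
Solving the system yields a = 5, b = -5, c = -3, d = -3, e = 2.
So g(n) = 5n^4 - 5n^3 - 3n^2 - 3n + 2.
Check: g(-3) = 524. ✓

g(n) = 5n^4 - 5n^3 - 3n^2 - 3n + 2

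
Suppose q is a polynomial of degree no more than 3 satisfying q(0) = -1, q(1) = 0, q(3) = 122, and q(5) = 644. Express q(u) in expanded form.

q(u) = 6u^3 - 4u^2 - u - 1

Using the Lagrange interpolation formula with nodes 0, 1, 3, 5:
  L_0(u) = (u - 1)(u - 3)(u - 5) / -15
  L_1(u) = u(u - 3)(u - 5) / 8
  L_2(u) = u(u - 1)(u - 5) / -12
  L_3(u) = u(u - 1)(u - 3) / 40
Then q(u) = -1·L_0(u) + 0·L_1(u) + 122·L_2(u) + 644·L_3(u).
Expanding and collecting terms gives q(u) = 6u^3 - 4u^2 - u - 1.
Check: q(1) = 0. ✓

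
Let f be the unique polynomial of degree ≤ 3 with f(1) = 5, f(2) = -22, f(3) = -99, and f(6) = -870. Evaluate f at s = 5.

-499

Write f(s) = as^3 + bs^2 + cs + d. Substituting each data point gives a linear system:
  a + b + c + d = 5
  8a + 4b + 2c + d = -22
  27a + 9b + 3c + d = -99
  216a + 36b + 6c + d = -870
Solving the system yields a = -4, b = -1, c = 4, d = 6.
So f(s) = -4s³ - s² + 4s + 6.
Then f(5) = -499.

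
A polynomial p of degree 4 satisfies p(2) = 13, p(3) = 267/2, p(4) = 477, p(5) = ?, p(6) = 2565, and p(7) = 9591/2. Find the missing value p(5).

2429/2

On equispaced nodes a degree-4 polynomial has vanishing fifth forward difference, so
  - p(2) + 5·p(3) - 10·p(4) + 10·p(5) - 5·p(6) + p(7) = 0.
Substituting the known values and solving for p(5):
  10·p(5) = 12145
  p(5) = 2429/2.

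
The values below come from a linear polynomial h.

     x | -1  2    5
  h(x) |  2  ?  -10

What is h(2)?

-4

The 2 known points determine the degree-1 polynomial uniquely.
Write h(x) = ax + b. Substituting each data point gives a linear system:
  -a + b = 2
  5a + b = -10
Solving the system yields a = -2, b = 0.
So h(x) = -2x.
Then h(2) = -4.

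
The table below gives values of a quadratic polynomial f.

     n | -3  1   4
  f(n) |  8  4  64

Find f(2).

18

Using the Lagrange interpolation formula with nodes -3, 1, 4:
  L_0(n) = (n - 1)(n - 4) / 28
  L_1(n) = (n + 3)(n - 4) / -12
  L_2(n) = (n + 3)(n - 1) / 21
Then f(n) = 8·L_0(n) + 4·L_1(n) + 64·L_2(n).
Expanding and collecting terms gives f(n) = 3n^2 + 5n - 4.
Evaluating at n = 2: f(2) = 18.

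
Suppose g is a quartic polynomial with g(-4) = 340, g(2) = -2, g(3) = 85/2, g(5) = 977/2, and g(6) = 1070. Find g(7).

4101/2

Using the Lagrange interpolation formula with nodes -4, 2, 3, 5, 6:
  L_0(n) = (n - 2)(n - 3)(n - 5)(n - 6) / 3780
  L_1(n) = (n + 4)(n - 3)(n - 5)(n - 6) / -72
  L_2(n) = (n + 4)(n - 2)(n - 5)(n - 6) / 42
  L_3(n) = (n + 4)(n - 2)(n - 3)(n - 6) / -54
  L_4(n) = (n + 4)(n - 2)(n - 3)(n - 5) / 120
Then g(n) = 340·L_0(n) - 2·L_1(n) + 85/2·L_2(n) + 977/2·L_3(n) + 1070·L_4(n).
Expanding and collecting terms gives g(n) = n⁴ - n³ + (1/2)n² - 4n - 4.
Evaluating at n = 7: g(7) = 4101/2.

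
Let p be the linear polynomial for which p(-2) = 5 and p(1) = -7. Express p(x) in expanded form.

Using the Lagrange interpolation formula with nodes -2, 1:
  L_0(x) = (x - 1) / -3
  L_1(x) = (x + 2) / 3
Then p(x) = 5·L_0(x) - 7·L_1(x).
Expanding and collecting terms gives p(x) = -4x - 3.
Check: p(-2) = 5. ✓

p(x) = -4x - 3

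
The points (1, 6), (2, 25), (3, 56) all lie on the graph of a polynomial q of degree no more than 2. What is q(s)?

q(s) = 6s^2 + s - 1

Using the Lagrange interpolation formula with nodes 1, 2, 3:
  L_0(s) = (s - 2)(s - 3) / 2
  L_1(s) = (s - 1)(s - 3) / -1
  L_2(s) = (s - 1)(s - 2) / 2
Then q(s) = 6·L_0(s) + 25·L_1(s) + 56·L_2(s).
Expanding and collecting terms gives q(s) = 6s^2 + s - 1.
Check: q(3) = 56. ✓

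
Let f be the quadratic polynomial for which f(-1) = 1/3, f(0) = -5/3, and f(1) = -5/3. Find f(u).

Write f(u) = au^2 + bu + c. Substituting each data point gives a linear system:
  a - b + c = 1/3
  c = -5/3
  a + b + c = -5/3
Solving the system yields a = 1, b = -1, c = -5/3.
So f(u) = u^2 - u - 5/3.
Check: f(1) = -5/3. ✓

f(u) = u^2 - u - 5/3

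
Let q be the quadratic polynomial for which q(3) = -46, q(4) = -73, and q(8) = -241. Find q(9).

-298

Using the Lagrange interpolation formula with nodes 3, 4, 8:
  L_0(t) = (t - 4)(t - 8) / 5
  L_1(t) = (t - 3)(t - 8) / -4
  L_2(t) = (t - 3)(t - 4) / 20
Then q(t) = -46·L_0(t) - 73·L_1(t) - 241·L_2(t).
Expanding and collecting terms gives q(t) = -3t^2 - 6t - 1.
Evaluating at t = 9: q(9) = -298.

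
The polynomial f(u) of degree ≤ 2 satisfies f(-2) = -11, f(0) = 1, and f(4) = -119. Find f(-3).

-35

Using the Lagrange interpolation formula with nodes -2, 0, 4:
  L_0(u) = u(u - 4) / 12
  L_1(u) = (u + 2)(u - 4) / -8
  L_2(u) = (u + 2)u / 24
Then f(u) = -11·L_0(u) + 1·L_1(u) - 119·L_2(u).
Expanding and collecting terms gives f(u) = -6u^2 - 6u + 1.
Evaluating at u = -3: f(-3) = -35.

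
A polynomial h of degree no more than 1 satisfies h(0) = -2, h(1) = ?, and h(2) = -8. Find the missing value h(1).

-5

On equispaced nodes a degree-1 polynomial has vanishing second forward difference, so
  h(0) - 2·h(1) + h(2) = 0.
Substituting the known values and solving for h(1):
  -2·h(1) = 10
  h(1) = -5.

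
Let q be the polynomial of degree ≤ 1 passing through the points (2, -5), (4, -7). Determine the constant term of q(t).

Write q(t) = at + b. Substituting each data point gives a linear system:
  2a + b = -5
  4a + b = -7
Solving the system yields a = -1, b = -3.
So q(t) = -t - 3.
The constant term is -3.

-3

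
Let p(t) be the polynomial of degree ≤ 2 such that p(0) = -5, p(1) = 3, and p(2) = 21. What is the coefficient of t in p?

3

Write p(t) = at^2 + bt + c. Substituting each data point gives a linear system:
  c = -5
  a + b + c = 3
  4a + 2b + c = 21
Solving the system yields a = 5, b = 3, c = -5.
So p(t) = 5t^2 + 3t - 5.
The coefficient of t is 3.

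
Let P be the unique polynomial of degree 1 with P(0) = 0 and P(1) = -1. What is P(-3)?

Write P(n) = an + b. Substituting each data point gives a linear system:
  b = 0
  a + b = -1
Solving the system yields a = -1, b = 0.
So P(n) = -n.
Then P(-3) = 3.

3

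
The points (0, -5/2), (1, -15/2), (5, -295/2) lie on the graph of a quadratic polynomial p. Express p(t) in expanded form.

p(t) = -6t^2 + t - 5/2

Using the Lagrange interpolation formula with nodes 0, 1, 5:
  L_0(t) = (t - 1)(t - 5) / 5
  L_1(t) = t(t - 5) / -4
  L_2(t) = t(t - 1) / 20
Then p(t) = -5/2·L_0(t) - 15/2·L_1(t) - 295/2·L_2(t).
Expanding and collecting terms gives p(t) = -6t^2 + t - 5/2.
Check: p(5) = -295/2. ✓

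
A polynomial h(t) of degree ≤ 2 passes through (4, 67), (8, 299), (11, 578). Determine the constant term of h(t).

Write h(t) = at^2 + bt + c. Substituting each data point gives a linear system:
  16a + 4b + c = 67
  64a + 8b + c = 299
  121a + 11b + c = 578
Solving the system yields a = 5, b = -2, c = -5.
So h(t) = 5t² - 2t - 5.
The constant term is -5.

-5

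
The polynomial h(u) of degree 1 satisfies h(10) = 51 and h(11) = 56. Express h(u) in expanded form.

Using the Lagrange interpolation formula with nodes 10, 11:
  L_0(u) = (u - 11) / -1
  L_1(u) = (u - 10) / 1
Then h(u) = 51·L_0(u) + 56·L_1(u).
Expanding and collecting terms gives h(u) = 5u + 1.
Check: h(10) = 51. ✓

h(u) = 5u + 1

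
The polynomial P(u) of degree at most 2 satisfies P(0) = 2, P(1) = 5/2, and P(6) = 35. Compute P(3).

Using the Lagrange interpolation formula with nodes 0, 1, 6:
  L_0(u) = (u - 1)(u - 6) / 6
  L_1(u) = u(u - 6) / -5
  L_2(u) = u(u - 1) / 30
Then P(u) = 2·L_0(u) + 5/2·L_1(u) + 35·L_2(u).
Expanding and collecting terms gives P(u) = u² - (1/2)u + 2.
Evaluating at u = 3: P(3) = 19/2.

19/2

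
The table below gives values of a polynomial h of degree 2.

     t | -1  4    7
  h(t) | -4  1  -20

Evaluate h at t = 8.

Write h(t) = at^2 + bt + c. Substituting each data point gives a linear system:
  a - b + c = -4
  16a + 4b + c = 1
  49a + 7b + c = -20
Solving the system yields a = -1, b = 4, c = 1.
So h(t) = -t^2 + 4t + 1.
Then h(8) = -31.

-31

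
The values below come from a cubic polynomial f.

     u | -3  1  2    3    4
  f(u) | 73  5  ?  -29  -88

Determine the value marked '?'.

The 4 known points determine the degree-3 polynomial uniquely.
Write f(u) = au^3 + bu^2 + cu + d. Substituting each data point gives a linear system:
  -27a + 9b - 3c + d = 73
  a + b + c + d = 5
  27a + 9b + 3c + d = -29
  64a + 16b + 4c + d = -88
Solving the system yields a = -2, b = 2, c = 1, d = 4.
So f(u) = -2u³ + 2u² + u + 4.
Then f(2) = -2.

-2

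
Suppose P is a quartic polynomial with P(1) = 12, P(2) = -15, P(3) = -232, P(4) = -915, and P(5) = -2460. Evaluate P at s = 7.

-10320

Using the Lagrange interpolation formula with nodes 1, 2, 3, 4, 5:
  L_0(s) = (s - 2)(s - 3)(s - 4)(s - 5) / 24
  L_1(s) = (s - 1)(s - 3)(s - 4)(s - 5) / -6
  L_2(s) = (s - 1)(s - 2)(s - 4)(s - 5) / 4
  L_3(s) = (s - 1)(s - 2)(s - 3)(s - 5) / -6
  L_4(s) = (s - 1)(s - 2)(s - 3)(s - 4) / 24
Then P(s) = 12·L_0(s) - 15·L_1(s) - 232·L_2(s) - 915·L_3(s) - 2460·L_4(s).
Expanding and collecting terms gives P(s) = -5s⁴ + 4s³ + 6s² + 2s + 5.
Evaluating at s = 7: P(7) = -10320.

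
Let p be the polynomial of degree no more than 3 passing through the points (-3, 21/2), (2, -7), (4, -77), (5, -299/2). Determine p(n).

Write p(n) = an^3 + bn^2 + cn + d. Substituting each data point gives a linear system:
  -27a + 9b - 3c + d = 21/2
  8a + 4b + 2c + d = -7
  64a + 16b + 4c + d = -77
  125a + 25b + 5c + d = -299/2
Solving the system yields a = -1, b = -3/2, c = 2, d = 3.
So p(n) = -n^3 - (3/2)n^2 + 2n + 3.
Check: p(2) = -7. ✓

p(n) = -n^3 - (3/2)n^2 + 2n + 3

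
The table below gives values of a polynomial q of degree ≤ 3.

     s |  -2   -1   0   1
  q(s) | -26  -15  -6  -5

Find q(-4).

-30

Using the Lagrange interpolation formula with nodes -2, -1, 0, 1:
  L_0(s) = (s + 1)s(s - 1) / -6
  L_1(s) = (s + 2)s(s - 1) / 2
  L_2(s) = (s + 2)(s + 1)(s - 1) / -2
  L_3(s) = (s + 2)(s + 1)s / 6
Then q(s) = -26·L_0(s) - 15·L_1(s) - 6·L_2(s) - 5·L_3(s).
Expanding and collecting terms gives q(s) = -s^3 - 4s^2 + 6s - 6.
Evaluating at s = -4: q(-4) = -30.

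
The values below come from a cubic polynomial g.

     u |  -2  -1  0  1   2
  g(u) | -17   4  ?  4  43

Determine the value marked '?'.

On equispaced nodes a degree-3 polynomial has vanishing fourth forward difference, so
  g(-2) - 4·g(-1) + 6·g(0) - 4·g(1) + g(2) = 0.
Substituting the known values and solving for g(0):
  6·g(0) = 6
  g(0) = 1.

1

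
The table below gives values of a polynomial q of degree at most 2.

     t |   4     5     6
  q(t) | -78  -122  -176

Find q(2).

Using the Lagrange interpolation formula with nodes 4, 5, 6:
  L_0(t) = (t - 5)(t - 6) / 2
  L_1(t) = (t - 4)(t - 6) / -1
  L_2(t) = (t - 4)(t - 5) / 2
Then q(t) = -78·L_0(t) - 122·L_1(t) - 176·L_2(t).
Expanding and collecting terms gives q(t) = -5t^2 + t - 2.
Evaluating at t = 2: q(2) = -20.

-20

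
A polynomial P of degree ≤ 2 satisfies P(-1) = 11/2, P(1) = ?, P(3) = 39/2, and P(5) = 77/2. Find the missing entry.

The 3 known points determine the degree-2 polynomial uniquely.
Write P(u) = au^2 + bu + c. Substituting each data point gives a linear system:
  a - b + c = 11/2
  9a + 3b + c = 39/2
  25a + 5b + c = 77/2
Solving the system yields a = 1, b = 3/2, c = 6.
So P(u) = u² + (3/2)u + 6.
Then P(1) = 17/2.

17/2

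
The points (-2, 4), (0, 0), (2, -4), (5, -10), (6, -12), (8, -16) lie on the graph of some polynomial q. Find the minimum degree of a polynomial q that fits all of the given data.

Divided differences on the nodes -2, 0, 2, 5, 6, 8:
  order 0: 4  0  -4  -10  -12  -16
  order 1: -2  -2  -2  -2  -2
  order 2: 0  0  0  0
  order 3: 0  0  0
  order 4: 0  0
  order 5: 0
The order-1 divided differences are all -2 (nonzero) and every higher order vanishes, so the data lies on a polynomial of degree exactly 1.

1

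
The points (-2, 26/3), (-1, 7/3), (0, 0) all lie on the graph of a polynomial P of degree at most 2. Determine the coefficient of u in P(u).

Write P(u) = au^2 + bu + c. Substituting each data point gives a linear system:
  4a - 2b + c = 26/3
  a - b + c = 7/3
  c = 0
Solving the system yields a = 2, b = -1/3, c = 0.
So P(u) = 2u² - (1/3)u.
The coefficient of u is -1/3.

-1/3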